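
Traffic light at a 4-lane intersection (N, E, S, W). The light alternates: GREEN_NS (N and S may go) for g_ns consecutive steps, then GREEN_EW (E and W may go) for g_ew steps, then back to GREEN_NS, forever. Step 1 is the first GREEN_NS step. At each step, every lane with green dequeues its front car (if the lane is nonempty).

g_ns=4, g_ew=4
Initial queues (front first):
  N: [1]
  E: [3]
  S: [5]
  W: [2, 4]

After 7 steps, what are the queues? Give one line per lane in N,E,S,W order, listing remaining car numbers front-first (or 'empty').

Step 1 [NS]: N:car1-GO,E:wait,S:car5-GO,W:wait | queues: N=0 E=1 S=0 W=2
Step 2 [NS]: N:empty,E:wait,S:empty,W:wait | queues: N=0 E=1 S=0 W=2
Step 3 [NS]: N:empty,E:wait,S:empty,W:wait | queues: N=0 E=1 S=0 W=2
Step 4 [NS]: N:empty,E:wait,S:empty,W:wait | queues: N=0 E=1 S=0 W=2
Step 5 [EW]: N:wait,E:car3-GO,S:wait,W:car2-GO | queues: N=0 E=0 S=0 W=1
Step 6 [EW]: N:wait,E:empty,S:wait,W:car4-GO | queues: N=0 E=0 S=0 W=0

N: empty
E: empty
S: empty
W: empty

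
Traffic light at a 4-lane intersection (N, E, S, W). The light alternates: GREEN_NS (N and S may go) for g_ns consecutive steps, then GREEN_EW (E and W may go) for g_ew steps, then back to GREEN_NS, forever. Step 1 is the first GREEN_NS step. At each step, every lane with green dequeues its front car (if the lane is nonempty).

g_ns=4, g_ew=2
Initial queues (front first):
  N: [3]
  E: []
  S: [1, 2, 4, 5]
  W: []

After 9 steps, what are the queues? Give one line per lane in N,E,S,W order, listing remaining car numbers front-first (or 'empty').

Step 1 [NS]: N:car3-GO,E:wait,S:car1-GO,W:wait | queues: N=0 E=0 S=3 W=0
Step 2 [NS]: N:empty,E:wait,S:car2-GO,W:wait | queues: N=0 E=0 S=2 W=0
Step 3 [NS]: N:empty,E:wait,S:car4-GO,W:wait | queues: N=0 E=0 S=1 W=0
Step 4 [NS]: N:empty,E:wait,S:car5-GO,W:wait | queues: N=0 E=0 S=0 W=0

N: empty
E: empty
S: empty
W: empty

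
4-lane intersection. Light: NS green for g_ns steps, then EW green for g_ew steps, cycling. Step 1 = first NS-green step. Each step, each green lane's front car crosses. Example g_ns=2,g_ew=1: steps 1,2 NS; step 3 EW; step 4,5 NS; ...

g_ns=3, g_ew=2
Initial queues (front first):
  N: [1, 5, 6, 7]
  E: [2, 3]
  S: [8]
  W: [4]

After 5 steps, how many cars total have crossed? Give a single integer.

Answer: 7

Derivation:
Step 1 [NS]: N:car1-GO,E:wait,S:car8-GO,W:wait | queues: N=3 E=2 S=0 W=1
Step 2 [NS]: N:car5-GO,E:wait,S:empty,W:wait | queues: N=2 E=2 S=0 W=1
Step 3 [NS]: N:car6-GO,E:wait,S:empty,W:wait | queues: N=1 E=2 S=0 W=1
Step 4 [EW]: N:wait,E:car2-GO,S:wait,W:car4-GO | queues: N=1 E=1 S=0 W=0
Step 5 [EW]: N:wait,E:car3-GO,S:wait,W:empty | queues: N=1 E=0 S=0 W=0
Cars crossed by step 5: 7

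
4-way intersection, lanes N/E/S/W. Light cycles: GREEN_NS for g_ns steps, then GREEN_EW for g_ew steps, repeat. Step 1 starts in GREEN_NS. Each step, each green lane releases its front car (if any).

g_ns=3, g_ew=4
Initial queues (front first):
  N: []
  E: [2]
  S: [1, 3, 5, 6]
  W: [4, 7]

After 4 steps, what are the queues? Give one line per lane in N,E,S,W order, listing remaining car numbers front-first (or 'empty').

Step 1 [NS]: N:empty,E:wait,S:car1-GO,W:wait | queues: N=0 E=1 S=3 W=2
Step 2 [NS]: N:empty,E:wait,S:car3-GO,W:wait | queues: N=0 E=1 S=2 W=2
Step 3 [NS]: N:empty,E:wait,S:car5-GO,W:wait | queues: N=0 E=1 S=1 W=2
Step 4 [EW]: N:wait,E:car2-GO,S:wait,W:car4-GO | queues: N=0 E=0 S=1 W=1

N: empty
E: empty
S: 6
W: 7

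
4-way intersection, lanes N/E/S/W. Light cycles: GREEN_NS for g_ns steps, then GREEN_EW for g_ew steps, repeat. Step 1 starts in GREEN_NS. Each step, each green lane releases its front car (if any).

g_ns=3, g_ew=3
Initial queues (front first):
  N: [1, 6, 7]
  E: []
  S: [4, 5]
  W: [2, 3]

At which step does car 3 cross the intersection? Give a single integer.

Step 1 [NS]: N:car1-GO,E:wait,S:car4-GO,W:wait | queues: N=2 E=0 S=1 W=2
Step 2 [NS]: N:car6-GO,E:wait,S:car5-GO,W:wait | queues: N=1 E=0 S=0 W=2
Step 3 [NS]: N:car7-GO,E:wait,S:empty,W:wait | queues: N=0 E=0 S=0 W=2
Step 4 [EW]: N:wait,E:empty,S:wait,W:car2-GO | queues: N=0 E=0 S=0 W=1
Step 5 [EW]: N:wait,E:empty,S:wait,W:car3-GO | queues: N=0 E=0 S=0 W=0
Car 3 crosses at step 5

5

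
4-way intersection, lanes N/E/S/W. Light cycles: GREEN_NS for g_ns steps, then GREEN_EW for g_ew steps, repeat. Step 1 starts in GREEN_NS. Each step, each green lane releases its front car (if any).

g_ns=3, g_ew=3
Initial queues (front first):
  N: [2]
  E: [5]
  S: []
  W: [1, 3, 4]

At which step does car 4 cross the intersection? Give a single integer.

Step 1 [NS]: N:car2-GO,E:wait,S:empty,W:wait | queues: N=0 E=1 S=0 W=3
Step 2 [NS]: N:empty,E:wait,S:empty,W:wait | queues: N=0 E=1 S=0 W=3
Step 3 [NS]: N:empty,E:wait,S:empty,W:wait | queues: N=0 E=1 S=0 W=3
Step 4 [EW]: N:wait,E:car5-GO,S:wait,W:car1-GO | queues: N=0 E=0 S=0 W=2
Step 5 [EW]: N:wait,E:empty,S:wait,W:car3-GO | queues: N=0 E=0 S=0 W=1
Step 6 [EW]: N:wait,E:empty,S:wait,W:car4-GO | queues: N=0 E=0 S=0 W=0
Car 4 crosses at step 6

6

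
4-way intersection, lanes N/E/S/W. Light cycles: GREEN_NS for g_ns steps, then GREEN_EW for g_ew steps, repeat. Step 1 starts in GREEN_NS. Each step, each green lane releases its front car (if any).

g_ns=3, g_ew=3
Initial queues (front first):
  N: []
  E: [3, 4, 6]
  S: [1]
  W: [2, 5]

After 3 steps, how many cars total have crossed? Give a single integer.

Answer: 1

Derivation:
Step 1 [NS]: N:empty,E:wait,S:car1-GO,W:wait | queues: N=0 E=3 S=0 W=2
Step 2 [NS]: N:empty,E:wait,S:empty,W:wait | queues: N=0 E=3 S=0 W=2
Step 3 [NS]: N:empty,E:wait,S:empty,W:wait | queues: N=0 E=3 S=0 W=2
Cars crossed by step 3: 1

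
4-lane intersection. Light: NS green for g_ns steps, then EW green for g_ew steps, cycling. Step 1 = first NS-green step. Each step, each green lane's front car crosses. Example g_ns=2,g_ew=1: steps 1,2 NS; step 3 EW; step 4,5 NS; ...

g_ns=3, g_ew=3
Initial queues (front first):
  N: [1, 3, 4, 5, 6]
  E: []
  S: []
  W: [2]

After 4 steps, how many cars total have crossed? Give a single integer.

Answer: 4

Derivation:
Step 1 [NS]: N:car1-GO,E:wait,S:empty,W:wait | queues: N=4 E=0 S=0 W=1
Step 2 [NS]: N:car3-GO,E:wait,S:empty,W:wait | queues: N=3 E=0 S=0 W=1
Step 3 [NS]: N:car4-GO,E:wait,S:empty,W:wait | queues: N=2 E=0 S=0 W=1
Step 4 [EW]: N:wait,E:empty,S:wait,W:car2-GO | queues: N=2 E=0 S=0 W=0
Cars crossed by step 4: 4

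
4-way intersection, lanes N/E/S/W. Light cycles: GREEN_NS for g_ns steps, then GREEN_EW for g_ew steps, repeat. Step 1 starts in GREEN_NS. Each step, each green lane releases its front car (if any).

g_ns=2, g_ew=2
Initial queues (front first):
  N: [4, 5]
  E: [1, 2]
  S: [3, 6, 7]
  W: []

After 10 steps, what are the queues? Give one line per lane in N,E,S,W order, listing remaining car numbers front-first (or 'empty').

Step 1 [NS]: N:car4-GO,E:wait,S:car3-GO,W:wait | queues: N=1 E=2 S=2 W=0
Step 2 [NS]: N:car5-GO,E:wait,S:car6-GO,W:wait | queues: N=0 E=2 S=1 W=0
Step 3 [EW]: N:wait,E:car1-GO,S:wait,W:empty | queues: N=0 E=1 S=1 W=0
Step 4 [EW]: N:wait,E:car2-GO,S:wait,W:empty | queues: N=0 E=0 S=1 W=0
Step 5 [NS]: N:empty,E:wait,S:car7-GO,W:wait | queues: N=0 E=0 S=0 W=0

N: empty
E: empty
S: empty
W: empty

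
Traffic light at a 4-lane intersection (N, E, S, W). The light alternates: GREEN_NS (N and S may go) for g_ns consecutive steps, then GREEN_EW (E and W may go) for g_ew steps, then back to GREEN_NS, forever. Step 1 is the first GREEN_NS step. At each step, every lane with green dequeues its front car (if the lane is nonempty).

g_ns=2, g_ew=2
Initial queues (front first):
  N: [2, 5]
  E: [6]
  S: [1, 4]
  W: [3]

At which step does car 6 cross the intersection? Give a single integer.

Step 1 [NS]: N:car2-GO,E:wait,S:car1-GO,W:wait | queues: N=1 E=1 S=1 W=1
Step 2 [NS]: N:car5-GO,E:wait,S:car4-GO,W:wait | queues: N=0 E=1 S=0 W=1
Step 3 [EW]: N:wait,E:car6-GO,S:wait,W:car3-GO | queues: N=0 E=0 S=0 W=0
Car 6 crosses at step 3

3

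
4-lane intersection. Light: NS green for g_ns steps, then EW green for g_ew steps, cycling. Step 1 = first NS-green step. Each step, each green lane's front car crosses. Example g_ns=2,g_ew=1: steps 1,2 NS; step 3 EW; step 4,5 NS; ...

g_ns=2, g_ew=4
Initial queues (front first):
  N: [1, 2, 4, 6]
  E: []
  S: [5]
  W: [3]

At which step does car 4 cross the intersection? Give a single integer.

Step 1 [NS]: N:car1-GO,E:wait,S:car5-GO,W:wait | queues: N=3 E=0 S=0 W=1
Step 2 [NS]: N:car2-GO,E:wait,S:empty,W:wait | queues: N=2 E=0 S=0 W=1
Step 3 [EW]: N:wait,E:empty,S:wait,W:car3-GO | queues: N=2 E=0 S=0 W=0
Step 4 [EW]: N:wait,E:empty,S:wait,W:empty | queues: N=2 E=0 S=0 W=0
Step 5 [EW]: N:wait,E:empty,S:wait,W:empty | queues: N=2 E=0 S=0 W=0
Step 6 [EW]: N:wait,E:empty,S:wait,W:empty | queues: N=2 E=0 S=0 W=0
Step 7 [NS]: N:car4-GO,E:wait,S:empty,W:wait | queues: N=1 E=0 S=0 W=0
Step 8 [NS]: N:car6-GO,E:wait,S:empty,W:wait | queues: N=0 E=0 S=0 W=0
Car 4 crosses at step 7

7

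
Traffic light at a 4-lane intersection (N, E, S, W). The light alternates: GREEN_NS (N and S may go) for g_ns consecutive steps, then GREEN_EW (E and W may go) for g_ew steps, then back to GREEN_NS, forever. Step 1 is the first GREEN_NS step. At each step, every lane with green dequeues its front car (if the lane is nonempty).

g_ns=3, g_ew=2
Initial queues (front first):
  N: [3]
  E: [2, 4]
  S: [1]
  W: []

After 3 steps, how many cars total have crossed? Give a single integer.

Step 1 [NS]: N:car3-GO,E:wait,S:car1-GO,W:wait | queues: N=0 E=2 S=0 W=0
Step 2 [NS]: N:empty,E:wait,S:empty,W:wait | queues: N=0 E=2 S=0 W=0
Step 3 [NS]: N:empty,E:wait,S:empty,W:wait | queues: N=0 E=2 S=0 W=0
Cars crossed by step 3: 2

Answer: 2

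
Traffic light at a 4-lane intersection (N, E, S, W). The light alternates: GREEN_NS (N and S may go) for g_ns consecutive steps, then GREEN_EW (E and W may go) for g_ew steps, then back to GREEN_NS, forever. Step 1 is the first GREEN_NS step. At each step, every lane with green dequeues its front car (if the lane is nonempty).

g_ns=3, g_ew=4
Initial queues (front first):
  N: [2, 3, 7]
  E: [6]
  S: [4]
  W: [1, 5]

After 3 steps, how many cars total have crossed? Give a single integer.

Step 1 [NS]: N:car2-GO,E:wait,S:car4-GO,W:wait | queues: N=2 E=1 S=0 W=2
Step 2 [NS]: N:car3-GO,E:wait,S:empty,W:wait | queues: N=1 E=1 S=0 W=2
Step 3 [NS]: N:car7-GO,E:wait,S:empty,W:wait | queues: N=0 E=1 S=0 W=2
Cars crossed by step 3: 4

Answer: 4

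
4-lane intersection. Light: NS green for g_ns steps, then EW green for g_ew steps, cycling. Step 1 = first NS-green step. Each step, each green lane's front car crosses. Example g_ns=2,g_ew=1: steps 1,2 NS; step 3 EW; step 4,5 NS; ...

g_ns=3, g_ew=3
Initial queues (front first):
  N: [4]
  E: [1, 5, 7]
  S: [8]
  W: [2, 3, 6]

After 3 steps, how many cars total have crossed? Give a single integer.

Answer: 2

Derivation:
Step 1 [NS]: N:car4-GO,E:wait,S:car8-GO,W:wait | queues: N=0 E=3 S=0 W=3
Step 2 [NS]: N:empty,E:wait,S:empty,W:wait | queues: N=0 E=3 S=0 W=3
Step 3 [NS]: N:empty,E:wait,S:empty,W:wait | queues: N=0 E=3 S=0 W=3
Cars crossed by step 3: 2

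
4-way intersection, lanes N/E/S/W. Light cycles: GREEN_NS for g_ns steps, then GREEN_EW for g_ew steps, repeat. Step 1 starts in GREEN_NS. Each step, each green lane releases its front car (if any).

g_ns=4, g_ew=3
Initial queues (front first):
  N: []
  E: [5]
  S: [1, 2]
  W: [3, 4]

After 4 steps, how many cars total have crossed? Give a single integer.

Step 1 [NS]: N:empty,E:wait,S:car1-GO,W:wait | queues: N=0 E=1 S=1 W=2
Step 2 [NS]: N:empty,E:wait,S:car2-GO,W:wait | queues: N=0 E=1 S=0 W=2
Step 3 [NS]: N:empty,E:wait,S:empty,W:wait | queues: N=0 E=1 S=0 W=2
Step 4 [NS]: N:empty,E:wait,S:empty,W:wait | queues: N=0 E=1 S=0 W=2
Cars crossed by step 4: 2

Answer: 2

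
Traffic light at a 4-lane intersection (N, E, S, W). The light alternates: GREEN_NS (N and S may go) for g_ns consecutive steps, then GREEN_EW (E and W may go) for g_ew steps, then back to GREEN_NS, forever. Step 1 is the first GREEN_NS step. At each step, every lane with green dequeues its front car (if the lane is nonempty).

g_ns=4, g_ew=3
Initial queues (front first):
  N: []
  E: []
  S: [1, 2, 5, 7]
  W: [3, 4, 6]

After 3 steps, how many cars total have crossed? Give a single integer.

Answer: 3

Derivation:
Step 1 [NS]: N:empty,E:wait,S:car1-GO,W:wait | queues: N=0 E=0 S=3 W=3
Step 2 [NS]: N:empty,E:wait,S:car2-GO,W:wait | queues: N=0 E=0 S=2 W=3
Step 3 [NS]: N:empty,E:wait,S:car5-GO,W:wait | queues: N=0 E=0 S=1 W=3
Cars crossed by step 3: 3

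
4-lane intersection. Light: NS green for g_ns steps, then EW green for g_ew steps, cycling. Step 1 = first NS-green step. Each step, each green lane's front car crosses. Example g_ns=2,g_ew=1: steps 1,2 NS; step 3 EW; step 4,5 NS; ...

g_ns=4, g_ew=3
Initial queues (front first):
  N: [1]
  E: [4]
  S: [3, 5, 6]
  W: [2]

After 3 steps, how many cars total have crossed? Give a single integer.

Step 1 [NS]: N:car1-GO,E:wait,S:car3-GO,W:wait | queues: N=0 E=1 S=2 W=1
Step 2 [NS]: N:empty,E:wait,S:car5-GO,W:wait | queues: N=0 E=1 S=1 W=1
Step 3 [NS]: N:empty,E:wait,S:car6-GO,W:wait | queues: N=0 E=1 S=0 W=1
Cars crossed by step 3: 4

Answer: 4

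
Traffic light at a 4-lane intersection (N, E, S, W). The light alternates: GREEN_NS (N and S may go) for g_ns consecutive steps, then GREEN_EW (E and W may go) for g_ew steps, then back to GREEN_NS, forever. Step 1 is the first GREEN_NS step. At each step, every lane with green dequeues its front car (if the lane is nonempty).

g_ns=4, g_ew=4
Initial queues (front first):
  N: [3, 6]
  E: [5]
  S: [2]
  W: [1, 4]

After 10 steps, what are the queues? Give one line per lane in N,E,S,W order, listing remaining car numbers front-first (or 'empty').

Step 1 [NS]: N:car3-GO,E:wait,S:car2-GO,W:wait | queues: N=1 E=1 S=0 W=2
Step 2 [NS]: N:car6-GO,E:wait,S:empty,W:wait | queues: N=0 E=1 S=0 W=2
Step 3 [NS]: N:empty,E:wait,S:empty,W:wait | queues: N=0 E=1 S=0 W=2
Step 4 [NS]: N:empty,E:wait,S:empty,W:wait | queues: N=0 E=1 S=0 W=2
Step 5 [EW]: N:wait,E:car5-GO,S:wait,W:car1-GO | queues: N=0 E=0 S=0 W=1
Step 6 [EW]: N:wait,E:empty,S:wait,W:car4-GO | queues: N=0 E=0 S=0 W=0

N: empty
E: empty
S: empty
W: empty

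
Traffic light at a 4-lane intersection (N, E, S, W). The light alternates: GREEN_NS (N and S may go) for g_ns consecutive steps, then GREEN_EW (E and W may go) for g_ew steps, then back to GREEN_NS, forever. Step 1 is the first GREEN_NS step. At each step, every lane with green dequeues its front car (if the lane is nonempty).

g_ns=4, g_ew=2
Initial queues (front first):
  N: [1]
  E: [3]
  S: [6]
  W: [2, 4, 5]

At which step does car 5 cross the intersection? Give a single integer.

Step 1 [NS]: N:car1-GO,E:wait,S:car6-GO,W:wait | queues: N=0 E=1 S=0 W=3
Step 2 [NS]: N:empty,E:wait,S:empty,W:wait | queues: N=0 E=1 S=0 W=3
Step 3 [NS]: N:empty,E:wait,S:empty,W:wait | queues: N=0 E=1 S=0 W=3
Step 4 [NS]: N:empty,E:wait,S:empty,W:wait | queues: N=0 E=1 S=0 W=3
Step 5 [EW]: N:wait,E:car3-GO,S:wait,W:car2-GO | queues: N=0 E=0 S=0 W=2
Step 6 [EW]: N:wait,E:empty,S:wait,W:car4-GO | queues: N=0 E=0 S=0 W=1
Step 7 [NS]: N:empty,E:wait,S:empty,W:wait | queues: N=0 E=0 S=0 W=1
Step 8 [NS]: N:empty,E:wait,S:empty,W:wait | queues: N=0 E=0 S=0 W=1
Step 9 [NS]: N:empty,E:wait,S:empty,W:wait | queues: N=0 E=0 S=0 W=1
Step 10 [NS]: N:empty,E:wait,S:empty,W:wait | queues: N=0 E=0 S=0 W=1
Step 11 [EW]: N:wait,E:empty,S:wait,W:car5-GO | queues: N=0 E=0 S=0 W=0
Car 5 crosses at step 11

11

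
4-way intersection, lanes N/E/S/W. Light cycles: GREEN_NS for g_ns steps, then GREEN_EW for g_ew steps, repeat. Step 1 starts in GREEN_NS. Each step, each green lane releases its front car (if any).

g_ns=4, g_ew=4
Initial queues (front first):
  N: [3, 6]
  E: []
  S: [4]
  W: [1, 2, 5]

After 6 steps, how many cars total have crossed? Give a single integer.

Step 1 [NS]: N:car3-GO,E:wait,S:car4-GO,W:wait | queues: N=1 E=0 S=0 W=3
Step 2 [NS]: N:car6-GO,E:wait,S:empty,W:wait | queues: N=0 E=0 S=0 W=3
Step 3 [NS]: N:empty,E:wait,S:empty,W:wait | queues: N=0 E=0 S=0 W=3
Step 4 [NS]: N:empty,E:wait,S:empty,W:wait | queues: N=0 E=0 S=0 W=3
Step 5 [EW]: N:wait,E:empty,S:wait,W:car1-GO | queues: N=0 E=0 S=0 W=2
Step 6 [EW]: N:wait,E:empty,S:wait,W:car2-GO | queues: N=0 E=0 S=0 W=1
Cars crossed by step 6: 5

Answer: 5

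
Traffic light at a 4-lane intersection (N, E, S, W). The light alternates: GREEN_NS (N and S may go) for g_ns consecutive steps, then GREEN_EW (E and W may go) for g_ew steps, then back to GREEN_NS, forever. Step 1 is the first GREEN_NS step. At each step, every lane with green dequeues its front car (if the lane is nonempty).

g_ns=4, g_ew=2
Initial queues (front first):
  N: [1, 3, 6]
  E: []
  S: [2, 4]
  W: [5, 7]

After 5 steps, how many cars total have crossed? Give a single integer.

Answer: 6

Derivation:
Step 1 [NS]: N:car1-GO,E:wait,S:car2-GO,W:wait | queues: N=2 E=0 S=1 W=2
Step 2 [NS]: N:car3-GO,E:wait,S:car4-GO,W:wait | queues: N=1 E=0 S=0 W=2
Step 3 [NS]: N:car6-GO,E:wait,S:empty,W:wait | queues: N=0 E=0 S=0 W=2
Step 4 [NS]: N:empty,E:wait,S:empty,W:wait | queues: N=0 E=0 S=0 W=2
Step 5 [EW]: N:wait,E:empty,S:wait,W:car5-GO | queues: N=0 E=0 S=0 W=1
Cars crossed by step 5: 6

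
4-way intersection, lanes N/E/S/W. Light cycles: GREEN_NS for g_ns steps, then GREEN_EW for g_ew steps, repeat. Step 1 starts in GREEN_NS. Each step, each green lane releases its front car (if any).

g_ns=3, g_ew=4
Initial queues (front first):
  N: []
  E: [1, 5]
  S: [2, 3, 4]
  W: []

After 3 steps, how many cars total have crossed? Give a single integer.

Answer: 3

Derivation:
Step 1 [NS]: N:empty,E:wait,S:car2-GO,W:wait | queues: N=0 E=2 S=2 W=0
Step 2 [NS]: N:empty,E:wait,S:car3-GO,W:wait | queues: N=0 E=2 S=1 W=0
Step 3 [NS]: N:empty,E:wait,S:car4-GO,W:wait | queues: N=0 E=2 S=0 W=0
Cars crossed by step 3: 3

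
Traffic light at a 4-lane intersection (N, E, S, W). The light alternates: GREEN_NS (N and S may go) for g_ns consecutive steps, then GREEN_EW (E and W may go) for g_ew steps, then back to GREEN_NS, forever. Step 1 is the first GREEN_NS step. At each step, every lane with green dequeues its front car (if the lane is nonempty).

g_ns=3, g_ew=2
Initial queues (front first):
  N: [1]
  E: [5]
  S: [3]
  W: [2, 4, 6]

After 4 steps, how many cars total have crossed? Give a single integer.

Answer: 4

Derivation:
Step 1 [NS]: N:car1-GO,E:wait,S:car3-GO,W:wait | queues: N=0 E=1 S=0 W=3
Step 2 [NS]: N:empty,E:wait,S:empty,W:wait | queues: N=0 E=1 S=0 W=3
Step 3 [NS]: N:empty,E:wait,S:empty,W:wait | queues: N=0 E=1 S=0 W=3
Step 4 [EW]: N:wait,E:car5-GO,S:wait,W:car2-GO | queues: N=0 E=0 S=0 W=2
Cars crossed by step 4: 4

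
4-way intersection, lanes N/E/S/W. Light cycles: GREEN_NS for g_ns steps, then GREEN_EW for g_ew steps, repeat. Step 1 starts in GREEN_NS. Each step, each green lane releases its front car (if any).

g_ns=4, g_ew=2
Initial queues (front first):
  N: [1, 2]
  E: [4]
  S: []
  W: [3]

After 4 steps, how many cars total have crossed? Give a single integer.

Step 1 [NS]: N:car1-GO,E:wait,S:empty,W:wait | queues: N=1 E=1 S=0 W=1
Step 2 [NS]: N:car2-GO,E:wait,S:empty,W:wait | queues: N=0 E=1 S=0 W=1
Step 3 [NS]: N:empty,E:wait,S:empty,W:wait | queues: N=0 E=1 S=0 W=1
Step 4 [NS]: N:empty,E:wait,S:empty,W:wait | queues: N=0 E=1 S=0 W=1
Cars crossed by step 4: 2

Answer: 2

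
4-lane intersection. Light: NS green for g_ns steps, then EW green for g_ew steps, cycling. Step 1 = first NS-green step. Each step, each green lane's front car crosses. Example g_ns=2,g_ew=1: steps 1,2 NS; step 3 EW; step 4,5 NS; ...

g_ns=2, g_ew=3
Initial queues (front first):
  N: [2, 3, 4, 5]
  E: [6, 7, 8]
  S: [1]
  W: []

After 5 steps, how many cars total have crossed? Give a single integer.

Step 1 [NS]: N:car2-GO,E:wait,S:car1-GO,W:wait | queues: N=3 E=3 S=0 W=0
Step 2 [NS]: N:car3-GO,E:wait,S:empty,W:wait | queues: N=2 E=3 S=0 W=0
Step 3 [EW]: N:wait,E:car6-GO,S:wait,W:empty | queues: N=2 E=2 S=0 W=0
Step 4 [EW]: N:wait,E:car7-GO,S:wait,W:empty | queues: N=2 E=1 S=0 W=0
Step 5 [EW]: N:wait,E:car8-GO,S:wait,W:empty | queues: N=2 E=0 S=0 W=0
Cars crossed by step 5: 6

Answer: 6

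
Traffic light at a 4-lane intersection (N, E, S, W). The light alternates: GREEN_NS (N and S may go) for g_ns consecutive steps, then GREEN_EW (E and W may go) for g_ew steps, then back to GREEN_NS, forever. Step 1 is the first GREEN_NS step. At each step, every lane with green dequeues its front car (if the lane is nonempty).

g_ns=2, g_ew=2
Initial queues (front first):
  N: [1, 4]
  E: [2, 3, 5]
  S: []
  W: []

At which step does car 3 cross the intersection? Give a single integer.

Step 1 [NS]: N:car1-GO,E:wait,S:empty,W:wait | queues: N=1 E=3 S=0 W=0
Step 2 [NS]: N:car4-GO,E:wait,S:empty,W:wait | queues: N=0 E=3 S=0 W=0
Step 3 [EW]: N:wait,E:car2-GO,S:wait,W:empty | queues: N=0 E=2 S=0 W=0
Step 4 [EW]: N:wait,E:car3-GO,S:wait,W:empty | queues: N=0 E=1 S=0 W=0
Step 5 [NS]: N:empty,E:wait,S:empty,W:wait | queues: N=0 E=1 S=0 W=0
Step 6 [NS]: N:empty,E:wait,S:empty,W:wait | queues: N=0 E=1 S=0 W=0
Step 7 [EW]: N:wait,E:car5-GO,S:wait,W:empty | queues: N=0 E=0 S=0 W=0
Car 3 crosses at step 4

4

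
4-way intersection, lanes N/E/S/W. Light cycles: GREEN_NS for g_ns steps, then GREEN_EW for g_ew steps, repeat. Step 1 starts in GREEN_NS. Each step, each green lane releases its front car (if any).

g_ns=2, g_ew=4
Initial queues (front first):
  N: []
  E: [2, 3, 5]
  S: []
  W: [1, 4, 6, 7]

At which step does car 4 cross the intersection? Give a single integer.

Step 1 [NS]: N:empty,E:wait,S:empty,W:wait | queues: N=0 E=3 S=0 W=4
Step 2 [NS]: N:empty,E:wait,S:empty,W:wait | queues: N=0 E=3 S=0 W=4
Step 3 [EW]: N:wait,E:car2-GO,S:wait,W:car1-GO | queues: N=0 E=2 S=0 W=3
Step 4 [EW]: N:wait,E:car3-GO,S:wait,W:car4-GO | queues: N=0 E=1 S=0 W=2
Step 5 [EW]: N:wait,E:car5-GO,S:wait,W:car6-GO | queues: N=0 E=0 S=0 W=1
Step 6 [EW]: N:wait,E:empty,S:wait,W:car7-GO | queues: N=0 E=0 S=0 W=0
Car 4 crosses at step 4

4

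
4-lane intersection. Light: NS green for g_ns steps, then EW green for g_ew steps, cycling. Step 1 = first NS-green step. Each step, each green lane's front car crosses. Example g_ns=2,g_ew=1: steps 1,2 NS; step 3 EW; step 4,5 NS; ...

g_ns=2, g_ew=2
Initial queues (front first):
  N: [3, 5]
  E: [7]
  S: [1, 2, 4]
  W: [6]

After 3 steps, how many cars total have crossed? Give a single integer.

Step 1 [NS]: N:car3-GO,E:wait,S:car1-GO,W:wait | queues: N=1 E=1 S=2 W=1
Step 2 [NS]: N:car5-GO,E:wait,S:car2-GO,W:wait | queues: N=0 E=1 S=1 W=1
Step 3 [EW]: N:wait,E:car7-GO,S:wait,W:car6-GO | queues: N=0 E=0 S=1 W=0
Cars crossed by step 3: 6

Answer: 6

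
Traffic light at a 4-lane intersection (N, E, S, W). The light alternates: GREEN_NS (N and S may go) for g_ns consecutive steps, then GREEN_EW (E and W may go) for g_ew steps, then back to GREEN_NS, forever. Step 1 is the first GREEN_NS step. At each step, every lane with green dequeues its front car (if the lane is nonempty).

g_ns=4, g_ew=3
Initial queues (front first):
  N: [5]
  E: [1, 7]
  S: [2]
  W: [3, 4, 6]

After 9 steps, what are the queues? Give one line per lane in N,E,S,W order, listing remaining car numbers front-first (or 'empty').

Step 1 [NS]: N:car5-GO,E:wait,S:car2-GO,W:wait | queues: N=0 E=2 S=0 W=3
Step 2 [NS]: N:empty,E:wait,S:empty,W:wait | queues: N=0 E=2 S=0 W=3
Step 3 [NS]: N:empty,E:wait,S:empty,W:wait | queues: N=0 E=2 S=0 W=3
Step 4 [NS]: N:empty,E:wait,S:empty,W:wait | queues: N=0 E=2 S=0 W=3
Step 5 [EW]: N:wait,E:car1-GO,S:wait,W:car3-GO | queues: N=0 E=1 S=0 W=2
Step 6 [EW]: N:wait,E:car7-GO,S:wait,W:car4-GO | queues: N=0 E=0 S=0 W=1
Step 7 [EW]: N:wait,E:empty,S:wait,W:car6-GO | queues: N=0 E=0 S=0 W=0

N: empty
E: empty
S: empty
W: empty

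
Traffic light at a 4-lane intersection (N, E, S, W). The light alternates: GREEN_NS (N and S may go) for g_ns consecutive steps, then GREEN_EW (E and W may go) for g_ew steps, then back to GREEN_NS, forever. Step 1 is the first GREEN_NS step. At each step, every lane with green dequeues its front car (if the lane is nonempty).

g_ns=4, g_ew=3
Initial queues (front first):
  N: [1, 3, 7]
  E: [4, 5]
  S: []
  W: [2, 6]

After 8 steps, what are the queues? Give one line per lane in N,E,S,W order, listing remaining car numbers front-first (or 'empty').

Step 1 [NS]: N:car1-GO,E:wait,S:empty,W:wait | queues: N=2 E=2 S=0 W=2
Step 2 [NS]: N:car3-GO,E:wait,S:empty,W:wait | queues: N=1 E=2 S=0 W=2
Step 3 [NS]: N:car7-GO,E:wait,S:empty,W:wait | queues: N=0 E=2 S=0 W=2
Step 4 [NS]: N:empty,E:wait,S:empty,W:wait | queues: N=0 E=2 S=0 W=2
Step 5 [EW]: N:wait,E:car4-GO,S:wait,W:car2-GO | queues: N=0 E=1 S=0 W=1
Step 6 [EW]: N:wait,E:car5-GO,S:wait,W:car6-GO | queues: N=0 E=0 S=0 W=0

N: empty
E: empty
S: empty
W: empty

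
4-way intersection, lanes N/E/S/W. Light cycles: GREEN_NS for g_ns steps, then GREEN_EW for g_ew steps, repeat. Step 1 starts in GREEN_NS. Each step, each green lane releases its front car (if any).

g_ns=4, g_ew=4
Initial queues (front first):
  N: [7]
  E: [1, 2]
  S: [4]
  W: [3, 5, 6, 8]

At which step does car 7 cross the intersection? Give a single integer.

Step 1 [NS]: N:car7-GO,E:wait,S:car4-GO,W:wait | queues: N=0 E=2 S=0 W=4
Step 2 [NS]: N:empty,E:wait,S:empty,W:wait | queues: N=0 E=2 S=0 W=4
Step 3 [NS]: N:empty,E:wait,S:empty,W:wait | queues: N=0 E=2 S=0 W=4
Step 4 [NS]: N:empty,E:wait,S:empty,W:wait | queues: N=0 E=2 S=0 W=4
Step 5 [EW]: N:wait,E:car1-GO,S:wait,W:car3-GO | queues: N=0 E=1 S=0 W=3
Step 6 [EW]: N:wait,E:car2-GO,S:wait,W:car5-GO | queues: N=0 E=0 S=0 W=2
Step 7 [EW]: N:wait,E:empty,S:wait,W:car6-GO | queues: N=0 E=0 S=0 W=1
Step 8 [EW]: N:wait,E:empty,S:wait,W:car8-GO | queues: N=0 E=0 S=0 W=0
Car 7 crosses at step 1

1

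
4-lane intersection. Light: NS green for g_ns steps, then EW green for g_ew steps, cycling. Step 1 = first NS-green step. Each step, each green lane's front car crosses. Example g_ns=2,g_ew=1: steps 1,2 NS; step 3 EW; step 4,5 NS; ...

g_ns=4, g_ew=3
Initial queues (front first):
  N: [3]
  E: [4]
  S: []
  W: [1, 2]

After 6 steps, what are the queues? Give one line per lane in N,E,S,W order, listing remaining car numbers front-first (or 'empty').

Step 1 [NS]: N:car3-GO,E:wait,S:empty,W:wait | queues: N=0 E=1 S=0 W=2
Step 2 [NS]: N:empty,E:wait,S:empty,W:wait | queues: N=0 E=1 S=0 W=2
Step 3 [NS]: N:empty,E:wait,S:empty,W:wait | queues: N=0 E=1 S=0 W=2
Step 4 [NS]: N:empty,E:wait,S:empty,W:wait | queues: N=0 E=1 S=0 W=2
Step 5 [EW]: N:wait,E:car4-GO,S:wait,W:car1-GO | queues: N=0 E=0 S=0 W=1
Step 6 [EW]: N:wait,E:empty,S:wait,W:car2-GO | queues: N=0 E=0 S=0 W=0

N: empty
E: empty
S: empty
W: empty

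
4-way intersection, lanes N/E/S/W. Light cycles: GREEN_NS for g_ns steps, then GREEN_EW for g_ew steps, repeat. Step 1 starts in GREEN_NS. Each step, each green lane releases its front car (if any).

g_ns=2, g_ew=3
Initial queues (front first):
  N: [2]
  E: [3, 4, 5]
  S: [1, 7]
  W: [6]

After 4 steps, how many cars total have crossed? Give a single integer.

Step 1 [NS]: N:car2-GO,E:wait,S:car1-GO,W:wait | queues: N=0 E=3 S=1 W=1
Step 2 [NS]: N:empty,E:wait,S:car7-GO,W:wait | queues: N=0 E=3 S=0 W=1
Step 3 [EW]: N:wait,E:car3-GO,S:wait,W:car6-GO | queues: N=0 E=2 S=0 W=0
Step 4 [EW]: N:wait,E:car4-GO,S:wait,W:empty | queues: N=0 E=1 S=0 W=0
Cars crossed by step 4: 6

Answer: 6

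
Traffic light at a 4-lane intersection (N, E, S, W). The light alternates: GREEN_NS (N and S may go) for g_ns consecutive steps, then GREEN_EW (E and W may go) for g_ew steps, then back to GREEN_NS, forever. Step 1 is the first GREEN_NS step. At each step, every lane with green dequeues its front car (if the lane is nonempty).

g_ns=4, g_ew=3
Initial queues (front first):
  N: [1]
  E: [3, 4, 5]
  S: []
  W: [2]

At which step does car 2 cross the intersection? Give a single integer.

Step 1 [NS]: N:car1-GO,E:wait,S:empty,W:wait | queues: N=0 E=3 S=0 W=1
Step 2 [NS]: N:empty,E:wait,S:empty,W:wait | queues: N=0 E=3 S=0 W=1
Step 3 [NS]: N:empty,E:wait,S:empty,W:wait | queues: N=0 E=3 S=0 W=1
Step 4 [NS]: N:empty,E:wait,S:empty,W:wait | queues: N=0 E=3 S=0 W=1
Step 5 [EW]: N:wait,E:car3-GO,S:wait,W:car2-GO | queues: N=0 E=2 S=0 W=0
Step 6 [EW]: N:wait,E:car4-GO,S:wait,W:empty | queues: N=0 E=1 S=0 W=0
Step 7 [EW]: N:wait,E:car5-GO,S:wait,W:empty | queues: N=0 E=0 S=0 W=0
Car 2 crosses at step 5

5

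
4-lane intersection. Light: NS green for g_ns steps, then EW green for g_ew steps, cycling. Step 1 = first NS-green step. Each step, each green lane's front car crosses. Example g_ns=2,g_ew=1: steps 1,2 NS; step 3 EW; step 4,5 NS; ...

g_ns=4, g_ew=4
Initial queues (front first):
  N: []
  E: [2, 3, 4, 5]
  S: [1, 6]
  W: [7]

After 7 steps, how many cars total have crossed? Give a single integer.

Step 1 [NS]: N:empty,E:wait,S:car1-GO,W:wait | queues: N=0 E=4 S=1 W=1
Step 2 [NS]: N:empty,E:wait,S:car6-GO,W:wait | queues: N=0 E=4 S=0 W=1
Step 3 [NS]: N:empty,E:wait,S:empty,W:wait | queues: N=0 E=4 S=0 W=1
Step 4 [NS]: N:empty,E:wait,S:empty,W:wait | queues: N=0 E=4 S=0 W=1
Step 5 [EW]: N:wait,E:car2-GO,S:wait,W:car7-GO | queues: N=0 E=3 S=0 W=0
Step 6 [EW]: N:wait,E:car3-GO,S:wait,W:empty | queues: N=0 E=2 S=0 W=0
Step 7 [EW]: N:wait,E:car4-GO,S:wait,W:empty | queues: N=0 E=1 S=0 W=0
Cars crossed by step 7: 6

Answer: 6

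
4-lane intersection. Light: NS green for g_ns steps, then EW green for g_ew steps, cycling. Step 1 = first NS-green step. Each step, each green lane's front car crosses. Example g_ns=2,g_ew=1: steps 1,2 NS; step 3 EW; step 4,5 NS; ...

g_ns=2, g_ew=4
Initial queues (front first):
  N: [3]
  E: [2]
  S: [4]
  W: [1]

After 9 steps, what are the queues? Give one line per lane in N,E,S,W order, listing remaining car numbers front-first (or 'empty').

Step 1 [NS]: N:car3-GO,E:wait,S:car4-GO,W:wait | queues: N=0 E=1 S=0 W=1
Step 2 [NS]: N:empty,E:wait,S:empty,W:wait | queues: N=0 E=1 S=0 W=1
Step 3 [EW]: N:wait,E:car2-GO,S:wait,W:car1-GO | queues: N=0 E=0 S=0 W=0

N: empty
E: empty
S: empty
W: empty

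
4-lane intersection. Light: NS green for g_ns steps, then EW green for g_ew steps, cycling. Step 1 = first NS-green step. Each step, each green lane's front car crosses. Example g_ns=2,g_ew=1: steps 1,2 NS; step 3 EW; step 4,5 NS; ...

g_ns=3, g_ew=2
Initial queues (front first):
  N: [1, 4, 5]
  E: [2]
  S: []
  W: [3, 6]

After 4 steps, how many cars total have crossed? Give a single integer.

Step 1 [NS]: N:car1-GO,E:wait,S:empty,W:wait | queues: N=2 E=1 S=0 W=2
Step 2 [NS]: N:car4-GO,E:wait,S:empty,W:wait | queues: N=1 E=1 S=0 W=2
Step 3 [NS]: N:car5-GO,E:wait,S:empty,W:wait | queues: N=0 E=1 S=0 W=2
Step 4 [EW]: N:wait,E:car2-GO,S:wait,W:car3-GO | queues: N=0 E=0 S=0 W=1
Cars crossed by step 4: 5

Answer: 5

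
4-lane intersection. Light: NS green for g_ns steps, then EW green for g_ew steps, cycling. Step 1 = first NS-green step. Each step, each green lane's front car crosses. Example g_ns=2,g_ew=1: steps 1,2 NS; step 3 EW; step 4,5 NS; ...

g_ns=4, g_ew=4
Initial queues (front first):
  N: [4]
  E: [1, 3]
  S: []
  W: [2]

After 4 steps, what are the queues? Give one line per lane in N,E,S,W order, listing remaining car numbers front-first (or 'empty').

Step 1 [NS]: N:car4-GO,E:wait,S:empty,W:wait | queues: N=0 E=2 S=0 W=1
Step 2 [NS]: N:empty,E:wait,S:empty,W:wait | queues: N=0 E=2 S=0 W=1
Step 3 [NS]: N:empty,E:wait,S:empty,W:wait | queues: N=0 E=2 S=0 W=1
Step 4 [NS]: N:empty,E:wait,S:empty,W:wait | queues: N=0 E=2 S=0 W=1

N: empty
E: 1 3
S: empty
W: 2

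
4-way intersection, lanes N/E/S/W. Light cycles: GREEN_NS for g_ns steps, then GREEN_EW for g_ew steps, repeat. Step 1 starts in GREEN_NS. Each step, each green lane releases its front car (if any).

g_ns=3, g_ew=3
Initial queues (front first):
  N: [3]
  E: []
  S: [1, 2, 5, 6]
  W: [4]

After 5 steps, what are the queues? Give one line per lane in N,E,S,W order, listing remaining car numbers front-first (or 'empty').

Step 1 [NS]: N:car3-GO,E:wait,S:car1-GO,W:wait | queues: N=0 E=0 S=3 W=1
Step 2 [NS]: N:empty,E:wait,S:car2-GO,W:wait | queues: N=0 E=0 S=2 W=1
Step 3 [NS]: N:empty,E:wait,S:car5-GO,W:wait | queues: N=0 E=0 S=1 W=1
Step 4 [EW]: N:wait,E:empty,S:wait,W:car4-GO | queues: N=0 E=0 S=1 W=0
Step 5 [EW]: N:wait,E:empty,S:wait,W:empty | queues: N=0 E=0 S=1 W=0

N: empty
E: empty
S: 6
W: empty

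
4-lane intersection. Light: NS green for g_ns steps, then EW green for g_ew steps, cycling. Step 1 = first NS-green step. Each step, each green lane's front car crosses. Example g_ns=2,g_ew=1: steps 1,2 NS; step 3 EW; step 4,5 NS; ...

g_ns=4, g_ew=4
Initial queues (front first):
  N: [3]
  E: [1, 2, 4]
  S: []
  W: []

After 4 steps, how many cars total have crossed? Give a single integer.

Answer: 1

Derivation:
Step 1 [NS]: N:car3-GO,E:wait,S:empty,W:wait | queues: N=0 E=3 S=0 W=0
Step 2 [NS]: N:empty,E:wait,S:empty,W:wait | queues: N=0 E=3 S=0 W=0
Step 3 [NS]: N:empty,E:wait,S:empty,W:wait | queues: N=0 E=3 S=0 W=0
Step 4 [NS]: N:empty,E:wait,S:empty,W:wait | queues: N=0 E=3 S=0 W=0
Cars crossed by step 4: 1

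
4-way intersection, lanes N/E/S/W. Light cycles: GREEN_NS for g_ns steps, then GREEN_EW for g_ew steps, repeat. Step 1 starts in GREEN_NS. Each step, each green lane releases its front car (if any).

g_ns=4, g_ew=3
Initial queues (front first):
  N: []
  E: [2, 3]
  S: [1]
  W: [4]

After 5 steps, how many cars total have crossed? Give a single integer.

Step 1 [NS]: N:empty,E:wait,S:car1-GO,W:wait | queues: N=0 E=2 S=0 W=1
Step 2 [NS]: N:empty,E:wait,S:empty,W:wait | queues: N=0 E=2 S=0 W=1
Step 3 [NS]: N:empty,E:wait,S:empty,W:wait | queues: N=0 E=2 S=0 W=1
Step 4 [NS]: N:empty,E:wait,S:empty,W:wait | queues: N=0 E=2 S=0 W=1
Step 5 [EW]: N:wait,E:car2-GO,S:wait,W:car4-GO | queues: N=0 E=1 S=0 W=0
Cars crossed by step 5: 3

Answer: 3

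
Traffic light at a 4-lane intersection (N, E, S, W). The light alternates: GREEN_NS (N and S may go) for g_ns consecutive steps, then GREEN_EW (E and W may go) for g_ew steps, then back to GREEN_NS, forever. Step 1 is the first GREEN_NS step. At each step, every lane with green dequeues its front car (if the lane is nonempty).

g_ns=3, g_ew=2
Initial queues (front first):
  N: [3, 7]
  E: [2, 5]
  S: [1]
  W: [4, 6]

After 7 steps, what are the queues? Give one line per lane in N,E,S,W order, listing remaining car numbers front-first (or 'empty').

Step 1 [NS]: N:car3-GO,E:wait,S:car1-GO,W:wait | queues: N=1 E=2 S=0 W=2
Step 2 [NS]: N:car7-GO,E:wait,S:empty,W:wait | queues: N=0 E=2 S=0 W=2
Step 3 [NS]: N:empty,E:wait,S:empty,W:wait | queues: N=0 E=2 S=0 W=2
Step 4 [EW]: N:wait,E:car2-GO,S:wait,W:car4-GO | queues: N=0 E=1 S=0 W=1
Step 5 [EW]: N:wait,E:car5-GO,S:wait,W:car6-GO | queues: N=0 E=0 S=0 W=0

N: empty
E: empty
S: empty
W: empty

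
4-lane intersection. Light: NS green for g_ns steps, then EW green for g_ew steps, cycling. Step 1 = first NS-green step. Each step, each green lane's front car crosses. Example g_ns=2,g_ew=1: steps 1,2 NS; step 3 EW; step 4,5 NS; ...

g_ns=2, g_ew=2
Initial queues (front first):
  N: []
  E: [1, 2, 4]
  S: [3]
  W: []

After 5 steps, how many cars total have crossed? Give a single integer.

Answer: 3

Derivation:
Step 1 [NS]: N:empty,E:wait,S:car3-GO,W:wait | queues: N=0 E=3 S=0 W=0
Step 2 [NS]: N:empty,E:wait,S:empty,W:wait | queues: N=0 E=3 S=0 W=0
Step 3 [EW]: N:wait,E:car1-GO,S:wait,W:empty | queues: N=0 E=2 S=0 W=0
Step 4 [EW]: N:wait,E:car2-GO,S:wait,W:empty | queues: N=0 E=1 S=0 W=0
Step 5 [NS]: N:empty,E:wait,S:empty,W:wait | queues: N=0 E=1 S=0 W=0
Cars crossed by step 5: 3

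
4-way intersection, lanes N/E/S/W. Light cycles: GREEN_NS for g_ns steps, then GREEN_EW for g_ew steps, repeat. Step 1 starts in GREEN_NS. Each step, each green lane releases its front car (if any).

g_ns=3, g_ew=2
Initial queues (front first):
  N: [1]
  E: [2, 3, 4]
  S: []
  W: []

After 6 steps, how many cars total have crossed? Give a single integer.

Step 1 [NS]: N:car1-GO,E:wait,S:empty,W:wait | queues: N=0 E=3 S=0 W=0
Step 2 [NS]: N:empty,E:wait,S:empty,W:wait | queues: N=0 E=3 S=0 W=0
Step 3 [NS]: N:empty,E:wait,S:empty,W:wait | queues: N=0 E=3 S=0 W=0
Step 4 [EW]: N:wait,E:car2-GO,S:wait,W:empty | queues: N=0 E=2 S=0 W=0
Step 5 [EW]: N:wait,E:car3-GO,S:wait,W:empty | queues: N=0 E=1 S=0 W=0
Step 6 [NS]: N:empty,E:wait,S:empty,W:wait | queues: N=0 E=1 S=0 W=0
Cars crossed by step 6: 3

Answer: 3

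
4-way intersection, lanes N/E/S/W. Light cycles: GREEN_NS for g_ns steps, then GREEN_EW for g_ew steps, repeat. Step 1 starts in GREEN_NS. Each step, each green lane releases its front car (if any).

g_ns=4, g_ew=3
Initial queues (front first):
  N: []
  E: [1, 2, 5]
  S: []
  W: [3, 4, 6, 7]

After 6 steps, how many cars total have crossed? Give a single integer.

Step 1 [NS]: N:empty,E:wait,S:empty,W:wait | queues: N=0 E=3 S=0 W=4
Step 2 [NS]: N:empty,E:wait,S:empty,W:wait | queues: N=0 E=3 S=0 W=4
Step 3 [NS]: N:empty,E:wait,S:empty,W:wait | queues: N=0 E=3 S=0 W=4
Step 4 [NS]: N:empty,E:wait,S:empty,W:wait | queues: N=0 E=3 S=0 W=4
Step 5 [EW]: N:wait,E:car1-GO,S:wait,W:car3-GO | queues: N=0 E=2 S=0 W=3
Step 6 [EW]: N:wait,E:car2-GO,S:wait,W:car4-GO | queues: N=0 E=1 S=0 W=2
Cars crossed by step 6: 4

Answer: 4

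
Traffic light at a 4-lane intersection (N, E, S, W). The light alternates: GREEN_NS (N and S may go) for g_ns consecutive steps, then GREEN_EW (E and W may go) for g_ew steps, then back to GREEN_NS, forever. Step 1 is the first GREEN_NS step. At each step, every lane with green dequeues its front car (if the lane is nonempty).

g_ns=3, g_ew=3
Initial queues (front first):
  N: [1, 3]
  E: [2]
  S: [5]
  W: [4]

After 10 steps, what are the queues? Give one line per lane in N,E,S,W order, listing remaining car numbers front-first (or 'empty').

Step 1 [NS]: N:car1-GO,E:wait,S:car5-GO,W:wait | queues: N=1 E=1 S=0 W=1
Step 2 [NS]: N:car3-GO,E:wait,S:empty,W:wait | queues: N=0 E=1 S=0 W=1
Step 3 [NS]: N:empty,E:wait,S:empty,W:wait | queues: N=0 E=1 S=0 W=1
Step 4 [EW]: N:wait,E:car2-GO,S:wait,W:car4-GO | queues: N=0 E=0 S=0 W=0

N: empty
E: empty
S: empty
W: empty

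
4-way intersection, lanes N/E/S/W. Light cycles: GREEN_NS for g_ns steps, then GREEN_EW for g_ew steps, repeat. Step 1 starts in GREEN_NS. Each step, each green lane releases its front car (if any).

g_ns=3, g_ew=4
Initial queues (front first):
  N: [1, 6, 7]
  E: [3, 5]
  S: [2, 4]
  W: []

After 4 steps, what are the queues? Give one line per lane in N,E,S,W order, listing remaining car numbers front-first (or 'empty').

Step 1 [NS]: N:car1-GO,E:wait,S:car2-GO,W:wait | queues: N=2 E=2 S=1 W=0
Step 2 [NS]: N:car6-GO,E:wait,S:car4-GO,W:wait | queues: N=1 E=2 S=0 W=0
Step 3 [NS]: N:car7-GO,E:wait,S:empty,W:wait | queues: N=0 E=2 S=0 W=0
Step 4 [EW]: N:wait,E:car3-GO,S:wait,W:empty | queues: N=0 E=1 S=0 W=0

N: empty
E: 5
S: empty
W: empty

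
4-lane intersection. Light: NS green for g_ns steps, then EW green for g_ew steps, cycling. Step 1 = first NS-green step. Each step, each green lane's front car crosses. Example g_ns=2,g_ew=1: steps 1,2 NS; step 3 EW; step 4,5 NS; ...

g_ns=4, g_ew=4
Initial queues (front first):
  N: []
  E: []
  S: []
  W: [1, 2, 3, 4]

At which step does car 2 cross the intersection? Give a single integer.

Step 1 [NS]: N:empty,E:wait,S:empty,W:wait | queues: N=0 E=0 S=0 W=4
Step 2 [NS]: N:empty,E:wait,S:empty,W:wait | queues: N=0 E=0 S=0 W=4
Step 3 [NS]: N:empty,E:wait,S:empty,W:wait | queues: N=0 E=0 S=0 W=4
Step 4 [NS]: N:empty,E:wait,S:empty,W:wait | queues: N=0 E=0 S=0 W=4
Step 5 [EW]: N:wait,E:empty,S:wait,W:car1-GO | queues: N=0 E=0 S=0 W=3
Step 6 [EW]: N:wait,E:empty,S:wait,W:car2-GO | queues: N=0 E=0 S=0 W=2
Step 7 [EW]: N:wait,E:empty,S:wait,W:car3-GO | queues: N=0 E=0 S=0 W=1
Step 8 [EW]: N:wait,E:empty,S:wait,W:car4-GO | queues: N=0 E=0 S=0 W=0
Car 2 crosses at step 6

6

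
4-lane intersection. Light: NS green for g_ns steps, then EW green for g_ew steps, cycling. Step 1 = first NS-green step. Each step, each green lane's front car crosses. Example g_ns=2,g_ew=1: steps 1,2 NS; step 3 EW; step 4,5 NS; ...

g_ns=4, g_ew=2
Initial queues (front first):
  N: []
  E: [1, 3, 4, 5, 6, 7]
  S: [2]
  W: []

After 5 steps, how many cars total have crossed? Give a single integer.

Answer: 2

Derivation:
Step 1 [NS]: N:empty,E:wait,S:car2-GO,W:wait | queues: N=0 E=6 S=0 W=0
Step 2 [NS]: N:empty,E:wait,S:empty,W:wait | queues: N=0 E=6 S=0 W=0
Step 3 [NS]: N:empty,E:wait,S:empty,W:wait | queues: N=0 E=6 S=0 W=0
Step 4 [NS]: N:empty,E:wait,S:empty,W:wait | queues: N=0 E=6 S=0 W=0
Step 5 [EW]: N:wait,E:car1-GO,S:wait,W:empty | queues: N=0 E=5 S=0 W=0
Cars crossed by step 5: 2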